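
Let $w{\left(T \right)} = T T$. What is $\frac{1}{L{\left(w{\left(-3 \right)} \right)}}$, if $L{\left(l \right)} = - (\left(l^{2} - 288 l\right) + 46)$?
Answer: $\frac{1}{2465} \approx 0.00040568$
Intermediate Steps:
$w{\left(T \right)} = T^{2}$
$L{\left(l \right)} = -46 - l^{2} + 288 l$ ($L{\left(l \right)} = - (46 + l^{2} - 288 l) = -46 - l^{2} + 288 l$)
$\frac{1}{L{\left(w{\left(-3 \right)} \right)}} = \frac{1}{-46 - \left(\left(-3\right)^{2}\right)^{2} + 288 \left(-3\right)^{2}} = \frac{1}{-46 - 9^{2} + 288 \cdot 9} = \frac{1}{-46 - 81 + 2592} = \frac{1}{2465}$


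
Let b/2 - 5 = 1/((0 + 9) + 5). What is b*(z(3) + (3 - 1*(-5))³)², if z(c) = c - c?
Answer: 18612224/7 ≈ 2.6589e+6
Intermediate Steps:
z(c) = 0
b = 71/7 (b = 10 + 2/((0 + 9) + 5) = 10 + 2/(9 + 5) = 10 + 2/14 = 10 + 2*(1/14) = 10 + ⅐ = 71/7 ≈ 10.143)
b*(z(3) + (3 - 1*(-5))³)² = 71*(0 + (3 - 1*(-5))³)²/7 = 71*(0 + (3 + 5)³)²/7 = 71*(0 + 8³)²/7 = 71*(0 + 512)²/7 = (71/7)*512² = (71/7)*262144 = 18612224/7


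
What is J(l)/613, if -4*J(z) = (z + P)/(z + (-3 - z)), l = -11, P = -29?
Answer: -10/1839 ≈ -0.0054377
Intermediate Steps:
J(z) = -29/12 + z/12 (J(z) = -(z - 29)/(4*(z + (-3 - z))) = -(-29 + z)/(4*(-3)) = -(-29 + z)*(-1)/(4*3) = -(29/3 - z/3)/4 = -29/12 + z/12)
J(l)/613 = (-29/12 + (1/12)*(-11))/613 = (-29/12 - 11/12)*(1/613) = -10/3*1/613 = -10/1839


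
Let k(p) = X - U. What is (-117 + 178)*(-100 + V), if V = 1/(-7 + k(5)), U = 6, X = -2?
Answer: -91561/15 ≈ -6104.1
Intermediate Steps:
k(p) = -8 (k(p) = -2 - 1*6 = -2 - 6 = -8)
V = -1/15 (V = 1/(-7 - 8) = 1/(-15) = -1/15 ≈ -0.066667)
(-117 + 178)*(-100 + V) = (-117 + 178)*(-100 - 1/15) = 61*(-1501/15) = -91561/15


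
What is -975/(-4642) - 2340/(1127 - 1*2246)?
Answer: 3984435/1731466 ≈ 2.3012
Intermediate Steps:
-975/(-4642) - 2340/(1127 - 1*2246) = -975*(-1/4642) - 2340/(1127 - 2246) = 975/4642 - 2340/(-1119) = 975/4642 - 2340*(-1/1119) = 975/4642 + 780/373 = 3984435/1731466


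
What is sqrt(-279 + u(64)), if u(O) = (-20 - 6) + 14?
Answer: I*sqrt(291) ≈ 17.059*I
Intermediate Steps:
u(O) = -12 (u(O) = -26 + 14 = -12)
sqrt(-279 + u(64)) = sqrt(-279 - 12) = sqrt(-291) = I*sqrt(291)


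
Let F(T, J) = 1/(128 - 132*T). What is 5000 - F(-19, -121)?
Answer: 13179999/2636 ≈ 5000.0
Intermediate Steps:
5000 - F(-19, -121) = 5000 - (-1)/(-128 + 132*(-19)) = 5000 - (-1)/(-128 - 2508) = 5000 - (-1)/(-2636) = 5000 - (-1)*(-1)/2636 = 5000 - 1*1/2636 = 5000 - 1/2636 = 13179999/2636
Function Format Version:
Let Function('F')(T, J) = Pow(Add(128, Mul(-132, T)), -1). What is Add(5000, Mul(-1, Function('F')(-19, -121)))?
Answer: Rational(13179999, 2636) ≈ 5000.0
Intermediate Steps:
Add(5000, Mul(-1, Function('F')(-19, -121))) = Add(5000, Mul(-1, Mul(-1, Pow(Add(-128, Mul(132, -19)), -1)))) = Add(5000, Mul(-1, Mul(-1, Pow(Add(-128, -2508), -1)))) = Add(5000, Mul(-1, Mul(-1, Pow(-2636, -1)))) = Add(5000, Mul(-1, Mul(-1, Rational(-1, 2636)))) = Add(5000, Mul(-1, Rational(1, 2636))) = Add(5000, Rational(-1, 2636)) = Rational(13179999, 2636)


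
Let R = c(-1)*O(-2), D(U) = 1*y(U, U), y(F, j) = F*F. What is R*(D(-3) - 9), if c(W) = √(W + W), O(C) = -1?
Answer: 0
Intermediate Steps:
y(F, j) = F²
c(W) = √2*√W (c(W) = √(2*W) = √2*√W)
D(U) = U² (D(U) = 1*U² = U²)
R = -I*√2 (R = (√2*√(-1))*(-1) = (√2*I)*(-1) = (I*√2)*(-1) = -I*√2 ≈ -1.4142*I)
R*(D(-3) - 9) = (-I*√2)*((-3)² - 9) = (-I*√2)*(9 - 9) = -I*√2*0 = 0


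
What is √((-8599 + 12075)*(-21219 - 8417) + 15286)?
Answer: 5*I*√4119978 ≈ 10149.0*I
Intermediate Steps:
√((-8599 + 12075)*(-21219 - 8417) + 15286) = √(3476*(-29636) + 15286) = √(-103014736 + 15286) = √(-102999450) = 5*I*√4119978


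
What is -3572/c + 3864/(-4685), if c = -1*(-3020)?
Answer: -284041/141487 ≈ -2.0075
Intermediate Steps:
c = 3020
-3572/c + 3864/(-4685) = -3572/3020 + 3864/(-4685) = -3572*1/3020 + 3864*(-1/4685) = -893/755 - 3864/4685 = -284041/141487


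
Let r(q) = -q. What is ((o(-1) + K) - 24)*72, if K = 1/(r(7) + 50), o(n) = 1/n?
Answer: -77328/43 ≈ -1798.3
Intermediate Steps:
K = 1/43 (K = 1/(-1*7 + 50) = 1/(-7 + 50) = 1/43 ≈ 0.023256)
((o(-1) + K) - 24)*72 = ((1/(-1) + 1/43) - 24)*72 = ((-1 + 1/43) - 24)*72 = (-42/43 - 24)*72 = -1074/43*72 = -77328/43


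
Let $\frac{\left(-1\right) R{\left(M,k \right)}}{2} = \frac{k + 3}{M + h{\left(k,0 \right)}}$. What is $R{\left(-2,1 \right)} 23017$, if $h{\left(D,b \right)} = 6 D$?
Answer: $-46034$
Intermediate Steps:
$R{\left(M,k \right)} = - \frac{2 \left(3 + k\right)}{M + 6 k}$ ($R{\left(M,k \right)} = - 2 \frac{k + 3}{M + 6 k} = - 2 \frac{3 + k}{M + 6 k} = - \frac{2 \left(3 + k\right)}{M + 6 k}$)
$R{\left(-2,1 \right)} 23017 = \frac{2 \left(-3 - 1\right)}{-2 + 6 \cdot 1} \cdot 23017 = \frac{2 \left(-3 - 1\right)}{-2 + 6} \cdot 23017 = 2 \cdot \frac{1}{4} \left(-4\right) 23017 = \left(-2\right) 23017 = -46034$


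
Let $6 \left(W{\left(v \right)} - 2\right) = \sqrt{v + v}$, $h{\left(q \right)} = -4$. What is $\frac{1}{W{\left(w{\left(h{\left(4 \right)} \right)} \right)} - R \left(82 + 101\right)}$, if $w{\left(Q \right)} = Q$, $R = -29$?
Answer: $\frac{47781}{253669331} - \frac{3 i \sqrt{2}}{253669331} \approx 0.00018836 - 1.6725 \cdot 10^{-8} i$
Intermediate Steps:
$W{\left(v \right)} = 2 + \frac{\sqrt{2} \sqrt{v}}{6}$ ($W{\left(v \right)} = 2 + \frac{\sqrt{v + v}}{6} = 2 + \frac{\sqrt{2 v}}{6} = 2 + \frac{\sqrt{2} \sqrt{v}}{6}$)
$\frac{1}{W{\left(w{\left(h{\left(4 \right)} \right)} \right)} - R \left(82 + 101\right)} = \frac{1}{\left(2 + \frac{\sqrt{2} \sqrt{-4}}{6}\right) - - 29 \left(82 + 101\right)} = \frac{1}{\left(2 + \frac{\sqrt{2} \cdot 2 i}{6}\right) - \left(-29\right) 183} = \frac{1}{\left(2 + \frac{i \sqrt{2}}{3}\right) - -5307} = \frac{1}{\left(2 + \frac{i \sqrt{2}}{3}\right) + 5307} = \frac{1}{5309 + \frac{i \sqrt{2}}{3}}$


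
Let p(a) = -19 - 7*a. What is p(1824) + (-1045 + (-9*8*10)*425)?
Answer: -319832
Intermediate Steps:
p(1824) + (-1045 + (-9*8*10)*425) = (-19 - 7*1824) + (-1045 + (-9*8*10)*425) = (-19 - 12768) + (-1045 - 72*10*425) = -12787 + (-1045 - 720*425) = -12787 + (-1045 - 306000) = -12787 - 307045 = -319832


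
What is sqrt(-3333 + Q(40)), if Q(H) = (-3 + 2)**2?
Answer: 14*I*sqrt(17) ≈ 57.724*I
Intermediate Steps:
Q(H) = 1 (Q(H) = (-1)**2 = 1)
sqrt(-3333 + Q(40)) = sqrt(-3333 + 1) = sqrt(-3332) = 14*I*sqrt(17)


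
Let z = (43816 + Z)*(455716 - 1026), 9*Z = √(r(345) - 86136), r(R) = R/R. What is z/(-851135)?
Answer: -3984539408/170227 - 90938*I*√86135/1532043 ≈ -23407.0 - 17.421*I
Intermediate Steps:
r(R) = 1
Z = I*√86135/9 (Z = √(1 - 86136)/9 = √(-86135)/9 = (I*√86135)/9 = I*√86135/9 ≈ 32.61*I)
z = 19922697040 + 454690*I*√86135/9 (z = (43816 + I*√86135/9)*(455716 - 1026) = (43816 + I*√86135/9)*454690 = 19922697040 + 454690*I*√86135/9 ≈ 1.9923e+10 + 1.4827e+7*I)
z/(-851135) = (19922697040 + 454690*I*√86135/9)/(-851135) = (19922697040 + 454690*I*√86135/9)*(-1/851135) = -3984539408/170227 - 90938*I*√86135/1532043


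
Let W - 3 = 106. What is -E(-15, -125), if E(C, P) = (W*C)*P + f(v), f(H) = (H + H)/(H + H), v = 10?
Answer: -204376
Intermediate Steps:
f(H) = 1 (f(H) = (2*H)/((2*H)) = (2*H)*(1/(2*H)) = 1)
W = 109 (W = 3 + 106 = 109)
E(C, P) = 1 + 109*C*P (E(C, P) = (109*C)*P + 1 = 109*C*P + 1 = 1 + 109*C*P)
-E(-15, -125) = -(1 + 109*(-15)*(-125)) = -(1 + 204375) = -1*204376 = -204376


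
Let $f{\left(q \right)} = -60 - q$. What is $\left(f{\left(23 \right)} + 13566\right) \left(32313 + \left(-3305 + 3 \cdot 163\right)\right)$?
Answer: $397708051$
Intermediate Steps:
$\left(f{\left(23 \right)} + 13566\right) \left(32313 + \left(-3305 + 3 \cdot 163\right)\right) = \left(\left(-60 - 23\right) + 13566\right) \left(32313 + \left(-3305 + 3 \cdot 163\right)\right) = \left(\left(-60 - 23\right) + 13566\right) \left(32313 + \left(-3305 + 489\right)\right) = \left(-83 + 13566\right) \left(32313 - 2816\right) = 13483 \cdot 29497 = 397708051$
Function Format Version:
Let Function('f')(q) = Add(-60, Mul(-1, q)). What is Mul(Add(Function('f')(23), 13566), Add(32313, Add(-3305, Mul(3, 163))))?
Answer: 397708051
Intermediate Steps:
Mul(Add(Function('f')(23), 13566), Add(32313, Add(-3305, Mul(3, 163)))) = Mul(Add(Add(-60, Mul(-1, 23)), 13566), Add(32313, Add(-3305, Mul(3, 163)))) = Mul(Add(Add(-60, -23), 13566), Add(32313, Add(-3305, 489))) = Mul(Add(-83, 13566), Add(32313, -2816)) = Mul(13483, 29497) = 397708051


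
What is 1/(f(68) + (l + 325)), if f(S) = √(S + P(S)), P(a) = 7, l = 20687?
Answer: 7004/147168023 - 5*√3/441504069 ≈ 4.7572e-5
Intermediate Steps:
f(S) = √(7 + S) (f(S) = √(S + 7) = √(7 + S))
1/(f(68) + (l + 325)) = 1/(√(7 + 68) + (20687 + 325)) = 1/(√75 + 21012) = 1/(5*√3 + 21012) = 1/(21012 + 5*√3)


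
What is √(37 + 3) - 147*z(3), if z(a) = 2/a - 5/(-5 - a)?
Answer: -1519/8 + 2*√10 ≈ -183.55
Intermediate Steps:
z(a) = -5/(-5 - a) + 2/a
√(37 + 3) - 147*z(3) = √(37 + 3) - 147*(10 + 7*3)/(3*(5 + 3)) = √40 - 49*(10 + 21)/8 = 2*√10 - 49*31/8 = 2*√10 - 147*31/24 = 2*√10 - 1519/8 = -1519/8 + 2*√10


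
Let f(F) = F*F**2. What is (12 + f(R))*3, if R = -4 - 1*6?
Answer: -2964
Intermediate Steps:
R = -10 (R = -4 - 6 = -10)
f(F) = F**3
(12 + f(R))*3 = (12 + (-10)**3)*3 = (12 - 1000)*3 = -988*3 = -2964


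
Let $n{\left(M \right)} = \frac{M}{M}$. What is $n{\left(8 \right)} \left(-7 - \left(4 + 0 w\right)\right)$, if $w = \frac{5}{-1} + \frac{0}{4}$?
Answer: $-11$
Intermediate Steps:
$w = -5$ ($w = 5 \left(-1\right) + 0 \cdot \frac{1}{4} = -5 + 0 = -5$)
$n{\left(M \right)} = 1$
$n{\left(8 \right)} \left(-7 - \left(4 + 0 w\right)\right) = 1 \left(-7 + \left(-4 + 0 \left(-5\right)\right)\right) = 1 \left(-7 + \left(-4 + 0\right)\right) = 1 \left(-7 - 4\right) = 1 \left(-11\right) = -11$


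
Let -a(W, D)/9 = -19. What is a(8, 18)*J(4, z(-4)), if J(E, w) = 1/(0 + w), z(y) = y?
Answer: -171/4 ≈ -42.750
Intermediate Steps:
a(W, D) = 171 (a(W, D) = -9*(-19) = 171)
J(E, w) = 1/w
a(8, 18)*J(4, z(-4)) = 171/(-4) = 171*(-1/4) = -171/4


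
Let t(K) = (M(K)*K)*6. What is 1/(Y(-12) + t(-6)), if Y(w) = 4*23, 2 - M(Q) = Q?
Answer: -1/196 ≈ -0.0051020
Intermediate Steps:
M(Q) = 2 - Q
Y(w) = 92
t(K) = 6*K*(2 - K) (t(K) = ((2 - K)*K)*6 = (K*(2 - K))*6 = 6*K*(2 - K))
1/(Y(-12) + t(-6)) = 1/(92 + 6*(-6)*(2 - 1*(-6))) = 1/(92 + 6*(-6)*(2 + 6)) = 1/(92 + 6*(-6)*8) = 1/(92 - 288) = 1/(-196) = -1/196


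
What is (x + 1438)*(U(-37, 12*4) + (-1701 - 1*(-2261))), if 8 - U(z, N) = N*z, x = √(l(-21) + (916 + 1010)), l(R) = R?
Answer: 3370672 + 2344*√1905 ≈ 3.4730e+6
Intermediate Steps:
x = √1905 (x = √(-21 + (916 + 1010)) = √(-21 + 1926) = √1905 ≈ 43.646)
U(z, N) = 8 - N*z
(x + 1438)*(U(-37, 12*4) + (-1701 - 1*(-2261))) = (√1905 + 1438)*((8 - 1*12*4*(-37)) + (-1701 - 1*(-2261))) = (1438 + √1905)*((8 - 1*48*(-37)) + (-1701 + 2261)) = (1438 + √1905)*((8 + 1776) + 560) = (1438 + √1905)*(1784 + 560) = (1438 + √1905)*2344 = 3370672 + 2344*√1905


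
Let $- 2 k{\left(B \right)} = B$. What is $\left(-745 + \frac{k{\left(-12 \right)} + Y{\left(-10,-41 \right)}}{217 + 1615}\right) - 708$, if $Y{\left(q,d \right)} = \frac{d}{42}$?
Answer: $- \frac{111799421}{76944} \approx -1453.0$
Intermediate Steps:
$Y{\left(q,d \right)} = \frac{d}{42}$ ($Y{\left(q,d \right)} = d \frac{1}{42} = \frac{d}{42}$)
$k{\left(B \right)} = - \frac{B}{2}$
$\left(-745 + \frac{k{\left(-12 \right)} + Y{\left(-10,-41 \right)}}{217 + 1615}\right) - 708 = \left(-745 + \frac{\left(- \frac{1}{2}\right) \left(-12\right) + \frac{1}{42} \left(-41\right)}{217 + 1615}\right) - 708 = \left(-745 + \frac{6 - \frac{41}{42}}{1832}\right) - 708 = \left(-745 + \frac{211}{42} \cdot \frac{1}{1832}\right) - 708 = \left(-745 + \frac{211}{76944}\right) - 708 = - \frac{57323069}{76944} - 708 = - \frac{111799421}{76944}$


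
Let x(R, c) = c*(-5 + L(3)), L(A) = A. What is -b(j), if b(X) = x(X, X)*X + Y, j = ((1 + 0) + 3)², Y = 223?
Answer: 289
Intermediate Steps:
x(R, c) = -2*c (x(R, c) = c*(-5 + 3) = c*(-2) = -2*c)
j = 16 (j = (1 + 3)² = 4² = 16)
b(X) = 223 - 2*X² (b(X) = (-2*X)*X + 223 = -2*X² + 223 = 223 - 2*X²)
-b(j) = -(223 - 2*16²) = -(223 - 2*256) = -(223 - 512) = -1*(-289) = 289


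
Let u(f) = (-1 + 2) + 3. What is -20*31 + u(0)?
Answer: -616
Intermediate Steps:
u(f) = 4 (u(f) = 1 + 3 = 4)
-20*31 + u(0) = -20*31 + 4 = -620 + 4 = -616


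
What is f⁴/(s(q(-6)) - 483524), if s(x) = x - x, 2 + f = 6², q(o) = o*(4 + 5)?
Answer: -334084/120881 ≈ -2.7637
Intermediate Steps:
q(o) = 9*o (q(o) = o*9 = 9*o)
f = 34 (f = -2 + 6² = -2 + 36 = 34)
s(x) = 0
f⁴/(s(q(-6)) - 483524) = 34⁴/(0 - 483524) = 1336336/(-483524) = 1336336*(-1/483524) = -334084/120881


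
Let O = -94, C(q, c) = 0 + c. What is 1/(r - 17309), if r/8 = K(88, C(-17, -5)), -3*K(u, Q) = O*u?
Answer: 3/14249 ≈ 0.00021054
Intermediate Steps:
C(q, c) = c
K(u, Q) = 94*u/3 (K(u, Q) = -(-94)*u/3 = 94*u/3)
r = 66176/3 (r = 8*((94/3)*88) = 8*(8272/3) = 66176/3 ≈ 22059.)
1/(r - 17309) = 1/(66176/3 - 17309) = 1/(14249/3) = 3/14249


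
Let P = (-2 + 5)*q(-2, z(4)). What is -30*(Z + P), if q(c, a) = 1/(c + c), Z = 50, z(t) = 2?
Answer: -2955/2 ≈ -1477.5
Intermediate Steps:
q(c, a) = 1/(2*c)
P = -¾ (P = (-2 + 5)*((½)/(-2)) = 3*((½)*(-½)) = 3*(-¼) = -¾ ≈ -0.75000)
-30*(Z + P) = -30*(50 - ¾) = -30*197/4 = -2955/2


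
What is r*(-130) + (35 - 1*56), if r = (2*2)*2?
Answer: -1061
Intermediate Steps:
r = 8 (r = 4*2 = 8)
r*(-130) + (35 - 1*56) = 8*(-130) + (35 - 1*56) = -1040 + (35 - 56) = -1040 - 21 = -1061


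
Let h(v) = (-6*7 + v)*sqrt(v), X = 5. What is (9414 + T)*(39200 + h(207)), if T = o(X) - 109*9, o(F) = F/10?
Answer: 330593200 + 8349165*sqrt(23)/2 ≈ 3.5061e+8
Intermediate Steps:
o(F) = F/10 (o(F) = F*(1/10) = F/10)
T = -1961/2 (T = (1/10)*5 - 109*9 = 1/2 - 981 = -1961/2 ≈ -980.50)
h(v) = sqrt(v)*(-42 + v) (h(v) = (-42 + v)*sqrt(v) = sqrt(v)*(-42 + v))
(9414 + T)*(39200 + h(207)) = (9414 - 1961/2)*(39200 + sqrt(207)*(-42 + 207)) = 16867*(39200 + (3*sqrt(23))*165)/2 = 16867*(39200 + 495*sqrt(23))/2 = 330593200 + 8349165*sqrt(23)/2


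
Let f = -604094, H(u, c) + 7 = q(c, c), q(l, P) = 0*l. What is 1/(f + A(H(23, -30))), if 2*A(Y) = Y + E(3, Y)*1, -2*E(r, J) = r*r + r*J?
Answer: -2/1208189 ≈ -1.6554e-6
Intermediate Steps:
q(l, P) = 0
E(r, J) = -r**2/2 - J*r/2 (E(r, J) = -(r*r + r*J)/2 = -(r**2 + J*r)/2 = -r**2/2 - J*r/2)
H(u, c) = -7 (H(u, c) = -7 + 0 = -7)
A(Y) = -9/4 - Y/4 (A(Y) = (Y - 1/2*3*(Y + 3)*1)/2 = (Y - 1/2*3*(3 + Y)*1)/2 = (Y + (-9/2 - 3*Y/2)*1)/2 = (Y + (-9/2 - 3*Y/2))/2 = (-9/2 - Y/2)/2 = -9/4 - Y/4)
1/(f + A(H(23, -30))) = 1/(-604094 + (-9/4 - 1/4*(-7))) = 1/(-604094 + (-9/4 + 7/4)) = 1/(-604094 - 1/2) = 1/(-1208189/2) = -2/1208189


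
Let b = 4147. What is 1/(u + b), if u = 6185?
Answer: 1/10332 ≈ 9.6787e-5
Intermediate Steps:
1/(u + b) = 1/(6185 + 4147) = 1/10332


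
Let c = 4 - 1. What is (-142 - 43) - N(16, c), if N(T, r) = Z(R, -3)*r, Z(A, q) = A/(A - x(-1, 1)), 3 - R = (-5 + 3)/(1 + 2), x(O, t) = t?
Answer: -1513/8 ≈ -189.13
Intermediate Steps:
c = 3
R = 11/3 (R = 3 - (-5 + 3)/(1 + 2) = 3 - (-2)/3 = 3 - 1*(-⅔) = 3 + ⅔ = 11/3 ≈ 3.6667)
Z(A, q) = A/(-1 + A) (Z(A, q) = A/(A - 1*1) = A/(A - 1) = A/(-1 + A))
N(T, r) = 11*r/8 (N(T, r) = (11/(3*(-1 + 11/3)))*r = (11/(3*(8/3)))*r = ((11/3)*(3/8))*r = 11*r/8)
(-142 - 43) - N(16, c) = (-142 - 43) - 11*3/8 = -185 - 1*33/8 = -185 - 33/8 = -1513/8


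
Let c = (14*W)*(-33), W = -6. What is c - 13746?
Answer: -10974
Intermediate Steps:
c = 2772 (c = (14*(-6))*(-33) = -84*(-33) = 2772)
c - 13746 = 2772 - 13746 = -10974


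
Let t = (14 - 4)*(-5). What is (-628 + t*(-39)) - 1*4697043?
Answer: -4695721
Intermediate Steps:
t = -50 (t = 10*(-5) = -50)
(-628 + t*(-39)) - 1*4697043 = (-628 - 50*(-39)) - 1*4697043 = (-628 + 1950) - 4697043 = 1322 - 4697043 = -4695721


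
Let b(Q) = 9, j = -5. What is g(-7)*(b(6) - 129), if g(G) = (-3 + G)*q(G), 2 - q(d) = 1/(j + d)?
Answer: 2500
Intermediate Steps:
q(d) = 2 - 1/(-5 + d)
g(G) = (-11 + 2*G)*(-3 + G)/(-5 + G) (g(G) = (-3 + G)*((-11 + 2*G)/(-5 + G)) = (-11 + 2*G)*(-3 + G)/(-5 + G))
g(-7)*(b(6) - 129) = ((-11 + 2*(-7))*(-3 - 7)/(-5 - 7))*(9 - 129) = ((-11 - 14)*(-10)/(-12))*(-120) = -1/12*(-25)*(-10)*(-120) = -125/6*(-120) = 2500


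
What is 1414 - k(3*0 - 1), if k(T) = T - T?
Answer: 1414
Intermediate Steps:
k(T) = 0
1414 - k(3*0 - 1) = 1414 - 1*0 = 1414 + 0 = 1414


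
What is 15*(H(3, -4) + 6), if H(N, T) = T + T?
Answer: -30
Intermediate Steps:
H(N, T) = 2*T
15*(H(3, -4) + 6) = 15*(2*(-4) + 6) = 15*(-8 + 6) = 15*(-2) = -30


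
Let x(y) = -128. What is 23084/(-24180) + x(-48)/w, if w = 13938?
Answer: -13534993/14042535 ≈ -0.96386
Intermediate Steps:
23084/(-24180) + x(-48)/w = 23084/(-24180) - 128/13938 = 23084*(-1/24180) - 128*1/13938 = -5771/6045 - 64/6969 = -13534993/14042535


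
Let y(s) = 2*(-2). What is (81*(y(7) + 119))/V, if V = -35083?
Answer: -9315/35083 ≈ -0.26551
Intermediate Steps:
y(s) = -4
(81*(y(7) + 119))/V = (81*(-4 + 119))/(-35083) = (81*115)*(-1/35083) = 9315*(-1/35083) = -9315/35083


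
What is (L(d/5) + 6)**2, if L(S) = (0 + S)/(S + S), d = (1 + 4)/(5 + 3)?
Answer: 169/4 ≈ 42.250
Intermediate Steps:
d = 5/8 ≈ 0.62500
L(S) = 1/2 (L(S) = S/((2*S)) = S*(1/(2*S)) = 1/2)
(L(d/5) + 6)**2 = (1/2 + 6)**2 = (13/2)**2 = 169/4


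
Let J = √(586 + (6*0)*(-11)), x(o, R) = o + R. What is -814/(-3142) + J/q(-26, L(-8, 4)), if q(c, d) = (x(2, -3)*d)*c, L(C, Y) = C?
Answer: 407/1571 - √586/208 ≈ 0.14269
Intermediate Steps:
x(o, R) = R + o
q(c, d) = -c*d (q(c, d) = ((-3 + 2)*d)*c = (-d)*c = -c*d)
J = √586 (J = √(586 + 0*(-11)) = √(586 + 0) = √586 ≈ 24.207)
-814/(-3142) + J/q(-26, L(-8, 4)) = -814/(-3142) + √586/((-1*(-26)*(-8))) = -814*(-1/3142) + √586/(-208) = 407/1571 + √586*(-1/208) = 407/1571 - √586/208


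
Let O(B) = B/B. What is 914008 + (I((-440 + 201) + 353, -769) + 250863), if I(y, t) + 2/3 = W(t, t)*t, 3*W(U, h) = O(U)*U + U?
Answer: 1559111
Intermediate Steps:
O(B) = 1
W(U, h) = 2*U/3 (W(U, h) = (1*U + U)/3 = (U + U)/3 = (2*U)/3 = 2*U/3)
I(y, t) = -⅔ + 2*t²/3 (I(y, t) = -⅔ + (2*t/3)*t = -⅔ + 2*t²/3)
914008 + (I((-440 + 201) + 353, -769) + 250863) = 914008 + ((-⅔ + (⅔)*(-769)²) + 250863) = 914008 + ((-⅔ + (⅔)*591361) + 250863) = 914008 + ((-⅔ + 1182722/3) + 250863) = 914008 + (394240 + 250863) = 914008 + 645103 = 1559111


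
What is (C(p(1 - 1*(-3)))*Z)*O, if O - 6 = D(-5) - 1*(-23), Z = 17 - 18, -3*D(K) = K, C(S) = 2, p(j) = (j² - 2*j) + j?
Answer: -184/3 ≈ -61.333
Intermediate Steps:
p(j) = j² - j
D(K) = -K/3
Z = -1
O = 92/3 (O = 6 + (-⅓*(-5) - 1*(-23)) = 6 + (5/3 + 23) = 6 + 74/3 = 92/3 ≈ 30.667)
(C(p(1 - 1*(-3)))*Z)*O = (2*(-1))*(92/3) = -2*92/3 = -184/3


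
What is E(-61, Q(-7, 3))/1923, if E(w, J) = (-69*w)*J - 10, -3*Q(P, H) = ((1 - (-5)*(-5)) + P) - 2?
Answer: 46289/1923 ≈ 24.071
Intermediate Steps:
Q(P, H) = 26/3 - P/3 (Q(P, H) = -(((1 - (-5)*(-5)) + P) - 2)/3 = -(((1 - 1*25) + P) - 2)/3 = -(((1 - 25) + P) - 2)/3 = -((-24 + P) - 2)/3 = -(-26 + P)/3 = 26/3 - P/3)
E(w, J) = -10 - 69*J*w (E(w, J) = -69*J*w - 10 = -10 - 69*J*w)
E(-61, Q(-7, 3))/1923 = (-10 - 69*(26/3 - ⅓*(-7))*(-61))/1923 = (-10 - 69*(26/3 + 7/3)*(-61))*(1/1923) = (-10 - 69*11*(-61))*(1/1923) = (-10 + 46299)*(1/1923) = 46289*(1/1923) = 46289/1923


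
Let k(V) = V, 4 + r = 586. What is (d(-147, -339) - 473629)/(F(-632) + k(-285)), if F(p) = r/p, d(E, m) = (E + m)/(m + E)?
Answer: 49888816/30117 ≈ 1656.5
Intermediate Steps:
r = 582 (r = -4 + 586 = 582)
d(E, m) = 1 (d(E, m) = (E + m)/(E + m) = 1)
F(p) = 582/p
(d(-147, -339) - 473629)/(F(-632) + k(-285)) = (1 - 473629)/(582/(-632) - 285) = -473628/(582*(-1/632) - 285) = -473628/(-291/316 - 285) = -473628/(-90351/316) = -473628*(-316/90351) = 49888816/30117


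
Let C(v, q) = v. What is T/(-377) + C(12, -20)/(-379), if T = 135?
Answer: -55689/142883 ≈ -0.38975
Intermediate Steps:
T/(-377) + C(12, -20)/(-379) = 135/(-377) + 12/(-379) = 135*(-1/377) + 12*(-1/379) = -135/377 - 12/379 = -55689/142883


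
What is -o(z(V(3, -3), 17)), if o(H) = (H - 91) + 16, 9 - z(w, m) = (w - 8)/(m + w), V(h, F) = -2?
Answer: 196/3 ≈ 65.333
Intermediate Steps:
z(w, m) = 9 - (-8 + w)/(m + w) (z(w, m) = 9 - (w - 8)/(m + w) = 9 - (-8 + w)/(m + w))
o(H) = -75 + H (o(H) = (-91 + H) + 16 = -75 + H)
-o(z(V(3, -3), 17)) = -(-75 + (8 + 8*(-2) + 9*17)/(17 - 2)) = -(-75 + (8 - 16 + 153)/15) = -(-75 + (1/15)*145) = -(-75 + 29/3) = -1*(-196/3) = 196/3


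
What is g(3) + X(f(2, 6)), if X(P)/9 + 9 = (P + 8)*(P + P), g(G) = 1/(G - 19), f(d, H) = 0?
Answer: -1297/16 ≈ -81.063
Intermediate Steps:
g(G) = 1/(-19 + G)
X(P) = -81 + 18*P*(8 + P) (X(P) = -81 + 9*((P + 8)*(P + P)) = -81 + 9*((8 + P)*(2*P)) = -81 + 9*(2*P*(8 + P)) = -81 + 18*P*(8 + P))
g(3) + X(f(2, 6)) = 1/(-19 + 3) + (-81 + 18*0² + 144*0) = 1/(-16) + (-81 + 18*0 + 0) = -1/16 + (-81 + 0 + 0) = -1/16 - 81 = -1297/16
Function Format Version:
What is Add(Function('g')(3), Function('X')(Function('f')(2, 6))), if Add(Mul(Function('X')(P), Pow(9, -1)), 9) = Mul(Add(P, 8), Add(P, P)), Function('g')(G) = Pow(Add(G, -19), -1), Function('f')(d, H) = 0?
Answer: Rational(-1297, 16) ≈ -81.063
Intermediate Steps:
Function('g')(G) = Pow(Add(-19, G), -1)
Function('X')(P) = Add(-81, Mul(18, P, Add(8, P))) (Function('X')(P) = Add(-81, Mul(9, Mul(Add(P, 8), Add(P, P)))) = Add(-81, Mul(9, Mul(Add(8, P), Mul(2, P)))) = Add(-81, Mul(9, Mul(2, P, Add(8, P)))) = Add(-81, Mul(18, P, Add(8, P))))
Add(Function('g')(3), Function('X')(Function('f')(2, 6))) = Add(Pow(Add(-19, 3), -1), Add(-81, Mul(18, Pow(0, 2)), Mul(144, 0))) = Add(Pow(-16, -1), Add(-81, Mul(18, 0), 0)) = Add(Rational(-1, 16), Add(-81, 0, 0)) = Add(Rational(-1, 16), -81) = Rational(-1297, 16)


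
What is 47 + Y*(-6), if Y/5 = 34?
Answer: -973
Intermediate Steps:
Y = 170 (Y = 5*34 = 170)
47 + Y*(-6) = 47 + 170*(-6) = 47 - 1020 = -973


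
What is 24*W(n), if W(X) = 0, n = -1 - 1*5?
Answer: 0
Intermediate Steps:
n = -6 (n = -1 - 5 = -6)
24*W(n) = 24*0 = 0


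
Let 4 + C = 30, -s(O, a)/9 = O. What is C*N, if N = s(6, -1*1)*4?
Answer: -5616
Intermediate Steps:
s(O, a) = -9*O
C = 26 (C = -4 + 30 = 26)
N = -216 (N = -9*6*4 = -54*4 = -216)
C*N = 26*(-216) = -5616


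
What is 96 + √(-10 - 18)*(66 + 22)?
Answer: 96 + 176*I*√7 ≈ 96.0 + 465.65*I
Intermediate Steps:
96 + √(-10 - 18)*(66 + 22) = 96 + √(-28)*88 = 96 + (2*I*√7)*88 = 96 + 176*I*√7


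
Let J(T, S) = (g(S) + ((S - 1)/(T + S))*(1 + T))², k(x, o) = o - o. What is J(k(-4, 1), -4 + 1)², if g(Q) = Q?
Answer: 625/81 ≈ 7.7160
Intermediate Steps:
k(x, o) = 0
J(T, S) = (S + (1 + T)*(-1 + S)/(S + T))² (J(T, S) = (S + ((S - 1)/(T + S))*(1 + T))² = (S + ((-1 + S)/(S + T))*(1 + T))² = (S + (1 + T)*(-1 + S)/(S + T))²)
J(k(-4, 1), -4 + 1)² = ((-1 + (-4 + 1) + (-4 + 1)² - 1*0 + 2*(-4 + 1)*0)²/((-4 + 1) + 0)²)² = ((-1 - 3 + (-3)² + 0 + 2*(-3)*0)²/(-3 + 0)²)² = ((-1 - 3 + 9 + 0 + 0)²/(-3)²)² = ((⅑)*5²)² = ((⅑)*25)² = (25/9)² = 625/81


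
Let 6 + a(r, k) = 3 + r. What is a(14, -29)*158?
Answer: 1738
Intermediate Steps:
a(r, k) = -3 + r (a(r, k) = -6 + (3 + r) = -3 + r)
a(14, -29)*158 = (-3 + 14)*158 = 11*158 = 1738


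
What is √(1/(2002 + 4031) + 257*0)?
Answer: √6033/6033 ≈ 0.012875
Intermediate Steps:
√(1/(2002 + 4031) + 257*0) = √(1/6033 + 0) = √(1/6033) = √6033/6033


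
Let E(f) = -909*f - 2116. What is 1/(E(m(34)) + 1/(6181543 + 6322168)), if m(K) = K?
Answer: -12503711/412897544641 ≈ -3.0283e-5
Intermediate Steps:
E(f) = -2116 - 909*f
1/(E(m(34)) + 1/(6181543 + 6322168)) = 1/((-2116 - 909*34) + 1/(6181543 + 6322168)) = 1/((-2116 - 30906) + 1/12503711) = 1/(-33022 + 1/12503711) = 1/(-412897544641/12503711) = -12503711/412897544641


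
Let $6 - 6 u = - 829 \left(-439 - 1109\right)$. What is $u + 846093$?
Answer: $632212$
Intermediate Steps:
$u = -213881$ ($u = 1 - \frac{\left(-829\right) \left(-439 - 1109\right)}{6} = 1 - \frac{\left(-829\right) \left(-1548\right)}{6} = 1 - 213882 = -213881$)
$u + 846093 = -213881 + 846093 = 632212$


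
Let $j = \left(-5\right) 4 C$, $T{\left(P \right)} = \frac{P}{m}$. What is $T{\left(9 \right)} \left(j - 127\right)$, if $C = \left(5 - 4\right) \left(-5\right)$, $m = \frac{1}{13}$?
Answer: $-3159$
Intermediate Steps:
$m = \frac{1}{13} \approx 0.076923$
$C = -5$ ($C = 1 \left(-5\right) = -5$)
$T{\left(P \right)} = 13 P$ ($T{\left(P \right)} = P \frac{1}{\frac{1}{13}} = P 13 = 13 P$)
$j = 100$ ($j = \left(-5\right) 4 \left(-5\right) = \left(-20\right) \left(-5\right) = 100$)
$T{\left(9 \right)} \left(j - 127\right) = 13 \cdot 9 \left(100 - 127\right) = 117 \left(100 - 127\right) = 117 \left(-27\right) = -3159$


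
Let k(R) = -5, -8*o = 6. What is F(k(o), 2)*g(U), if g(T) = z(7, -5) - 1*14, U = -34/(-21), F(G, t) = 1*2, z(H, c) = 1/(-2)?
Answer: -29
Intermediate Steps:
o = -3/4 (o = -1/8*6 = -3/4 ≈ -0.75000)
z(H, c) = -1/2
F(G, t) = 2
U = 34/21 (U = -34*(-1/21) = 34/21 ≈ 1.6190)
g(T) = -29/2 (g(T) = -1/2 - 1*14 = -1/2 - 14 = -29/2)
F(k(o), 2)*g(U) = 2*(-29/2) = -29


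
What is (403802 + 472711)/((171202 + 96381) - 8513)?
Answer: 876513/259070 ≈ 3.3833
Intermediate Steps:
(403802 + 472711)/((171202 + 96381) - 8513) = 876513/(267583 - 8513) = 876513/259070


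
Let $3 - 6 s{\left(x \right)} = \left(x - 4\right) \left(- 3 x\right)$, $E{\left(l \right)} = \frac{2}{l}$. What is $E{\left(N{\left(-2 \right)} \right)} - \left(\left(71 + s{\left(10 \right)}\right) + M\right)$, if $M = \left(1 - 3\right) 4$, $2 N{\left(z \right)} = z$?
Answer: $- \frac{191}{2} \approx -95.5$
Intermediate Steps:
$N{\left(z \right)} = \frac{z}{2}$
$M = -8$ ($M = \left(-2\right) 4 = -8$)
$s{\left(x \right)} = \frac{1}{2} + \frac{x \left(-4 + x\right)}{2}$ ($s{\left(x \right)} = \frac{1}{2} - \frac{\left(x - 4\right) \left(- 3 x\right)}{6} = \frac{1}{2} - \frac{\left(-4 + x\right) \left(- 3 x\right)}{6} = \frac{1}{2} - \frac{\left(-3\right) x \left(-4 + x\right)}{6} = \frac{1}{2} + \frac{x \left(-4 + x\right)}{2}$)
$E{\left(N{\left(-2 \right)} \right)} - \left(\left(71 + s{\left(10 \right)}\right) + M\right) = \frac{2}{\frac{1}{2} \left(-2\right)} - \left(\left(71 + \left(\frac{1}{2} + \frac{10^{2}}{2} - 20\right)\right) - 8\right) = \frac{2}{-1} - \left(\left(71 + \left(\frac{1}{2} + \frac{1}{2} \cdot 100 - 20\right)\right) - 8\right) = 2 \left(-1\right) - \left(\left(71 + \left(\frac{1}{2} + 50 - 20\right)\right) - 8\right) = -2 - \left(\left(71 + \frac{61}{2}\right) - 8\right) = -2 - \left(\frac{203}{2} - 8\right) = -2 - \frac{187}{2} = - \frac{191}{2}$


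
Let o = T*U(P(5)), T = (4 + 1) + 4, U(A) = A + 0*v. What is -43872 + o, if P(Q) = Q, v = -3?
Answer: -43827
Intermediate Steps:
U(A) = A (U(A) = A + 0*(-3) = A + 0 = A)
T = 9 (T = 5 + 4 = 9)
o = 45 (o = 9*5 = 45)
-43872 + o = -43872 + 45 = -43827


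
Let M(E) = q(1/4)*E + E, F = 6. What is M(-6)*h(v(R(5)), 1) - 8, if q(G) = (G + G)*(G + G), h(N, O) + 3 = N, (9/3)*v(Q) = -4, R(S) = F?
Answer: 49/2 ≈ 24.500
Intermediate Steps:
R(S) = 6
v(Q) = -4/3 (v(Q) = (⅓)*(-4) = -4/3)
h(N, O) = -3 + N
q(G) = 4*G² (q(G) = (2*G)*(2*G) = 4*G²)
M(E) = 5*E/4 (M(E) = (4*(1/4)²)*E + E = (4*(¼)²)*E + E = (4*(1/16))*E + E = E/4 + E = 5*E/4)
M(-6)*h(v(R(5)), 1) - 8 = ((5/4)*(-6))*(-3 - 4/3) - 8 = -15/2*(-13/3) - 8 = 65/2 - 8 = 49/2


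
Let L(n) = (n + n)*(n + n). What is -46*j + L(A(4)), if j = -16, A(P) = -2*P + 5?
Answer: 772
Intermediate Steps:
A(P) = 5 - 2*P
L(n) = 4*n² (L(n) = (2*n)*(2*n) = 4*n²)
-46*j + L(A(4)) = -46*(-16) + 4*(5 - 2*4)² = 736 + 4*(5 - 8)² = 736 + 4*(-3)² = 736 + 4*9 = 736 + 36 = 772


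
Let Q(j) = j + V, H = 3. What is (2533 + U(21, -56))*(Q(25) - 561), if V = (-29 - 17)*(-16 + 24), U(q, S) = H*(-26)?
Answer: -2219320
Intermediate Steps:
U(q, S) = -78 (U(q, S) = 3*(-26) = -78)
V = -368 (V = -46*8 = -368)
Q(j) = -368 + j (Q(j) = j - 368 = -368 + j)
(2533 + U(21, -56))*(Q(25) - 561) = (2533 - 78)*((-368 + 25) - 561) = 2455*(-343 - 561) = 2455*(-904) = -2219320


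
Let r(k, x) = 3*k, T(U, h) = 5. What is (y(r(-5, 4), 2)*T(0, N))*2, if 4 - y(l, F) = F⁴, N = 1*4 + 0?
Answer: -120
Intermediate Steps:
N = 4 (N = 4 + 0 = 4)
y(l, F) = 4 - F⁴
(y(r(-5, 4), 2)*T(0, N))*2 = ((4 - 1*2⁴)*5)*2 = ((4 - 1*16)*5)*2 = ((4 - 16)*5)*2 = -12*5*2 = -60*2 = -120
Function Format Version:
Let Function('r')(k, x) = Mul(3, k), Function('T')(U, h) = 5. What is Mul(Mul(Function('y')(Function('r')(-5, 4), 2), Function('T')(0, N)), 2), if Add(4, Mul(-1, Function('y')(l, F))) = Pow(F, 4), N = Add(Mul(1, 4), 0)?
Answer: -120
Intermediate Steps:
N = 4 (N = Add(4, 0) = 4)
Function('y')(l, F) = Add(4, Mul(-1, Pow(F, 4)))
Mul(Mul(Function('y')(Function('r')(-5, 4), 2), Function('T')(0, N)), 2) = Mul(Mul(Add(4, Mul(-1, Pow(2, 4))), 5), 2) = Mul(Mul(Add(4, Mul(-1, 16)), 5), 2) = Mul(Mul(Add(4, -16), 5), 2) = Mul(Mul(-12, 5), 2) = Mul(-60, 2) = -120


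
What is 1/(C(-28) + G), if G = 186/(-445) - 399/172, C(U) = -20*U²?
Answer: -76540/1200356747 ≈ -6.3764e-5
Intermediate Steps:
G = -209547/76540 (G = 186*(-1/445) - 399*1/172 = -186/445 - 399/172 = -209547/76540 ≈ -2.7377)
1/(C(-28) + G) = 1/(-20*(-28)² - 209547/76540) = 1/(-20*784 - 209547/76540) = 1/(-15680 - 209547/76540) = 1/(-1200356747/76540) = -76540/1200356747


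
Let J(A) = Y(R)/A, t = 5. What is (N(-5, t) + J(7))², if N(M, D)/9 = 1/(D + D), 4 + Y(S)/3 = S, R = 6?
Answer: 15129/4900 ≈ 3.0876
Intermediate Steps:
Y(S) = -12 + 3*S
N(M, D) = 9/(2*D) (N(M, D) = 9/(D + D) = 9/((2*D)) = 9*(1/(2*D)) = 9/(2*D))
J(A) = 6/A (J(A) = (-12 + 3*6)/A = (-12 + 18)/A = 6/A)
(N(-5, t) + J(7))² = ((9/2)/5 + 6/7)² = ((9/2)*(⅕) + 6*(⅐))² = (9/10 + 6/7)² = (123/70)² = 15129/4900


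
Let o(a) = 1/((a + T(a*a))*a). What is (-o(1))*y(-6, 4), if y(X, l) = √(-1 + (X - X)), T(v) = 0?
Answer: -I ≈ -1.0*I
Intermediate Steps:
y(X, l) = I (y(X, l) = √(-1 + 0) = √(-1) = I)
o(a) = a⁻² (o(a) = 1/((a + 0)*a) = 1/(a*a) = a⁻²)
(-o(1))*y(-6, 4) = (-1/1²)*I = (-1*1)*I = -I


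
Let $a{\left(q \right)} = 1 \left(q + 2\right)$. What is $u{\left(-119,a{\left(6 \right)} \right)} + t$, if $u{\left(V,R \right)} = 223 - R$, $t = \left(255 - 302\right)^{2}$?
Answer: $2424$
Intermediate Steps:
$a{\left(q \right)} = 2 + q$ ($a{\left(q \right)} = 1 \left(2 + q\right) = 2 + q$)
$t = 2209$ ($t = \left(-47\right)^{2} = 2209$)
$u{\left(-119,a{\left(6 \right)} \right)} + t = \left(223 - \left(2 + 6\right)\right) + 2209 = \left(223 - 8\right) + 2209 = 215 + 2209 = 2424$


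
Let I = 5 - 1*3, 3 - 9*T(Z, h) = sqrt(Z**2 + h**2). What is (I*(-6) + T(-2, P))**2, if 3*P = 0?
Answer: 11449/81 ≈ 141.35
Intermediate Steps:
P = 0 (P = (1/3)*0 = 0)
T(Z, h) = 1/3 - sqrt(Z**2 + h**2)/9
I = 2 (I = 5 - 3 = 2)
(I*(-6) + T(-2, P))**2 = (2*(-6) + (1/3 - sqrt((-2)**2 + 0**2)/9))**2 = (-12 + (1/3 - sqrt(4 + 0)/9))**2 = (-12 + (1/3 - sqrt(4)/9))**2 = (-12 + (1/3 - 1/9*2))**2 = (-12 + (1/3 - 2/9))**2 = (-12 + 1/9)**2 = (-107/9)**2 = 11449/81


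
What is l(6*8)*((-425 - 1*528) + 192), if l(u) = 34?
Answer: -25874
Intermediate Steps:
l(6*8)*((-425 - 1*528) + 192) = 34*((-425 - 1*528) + 192) = 34*((-425 - 528) + 192) = 34*(-953 + 192) = 34*(-761) = -25874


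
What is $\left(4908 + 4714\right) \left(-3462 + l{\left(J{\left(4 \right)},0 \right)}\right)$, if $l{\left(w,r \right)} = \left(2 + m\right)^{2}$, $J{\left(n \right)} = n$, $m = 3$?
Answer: $-33070814$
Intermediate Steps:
$l{\left(w,r \right)} = 25$ ($l{\left(w,r \right)} = \left(2 + 3\right)^{2} = 5^{2} = 25$)
$\left(4908 + 4714\right) \left(-3462 + l{\left(J{\left(4 \right)},0 \right)}\right) = \left(4908 + 4714\right) \left(-3462 + 25\right) = 9622 \left(-3437\right) = -33070814$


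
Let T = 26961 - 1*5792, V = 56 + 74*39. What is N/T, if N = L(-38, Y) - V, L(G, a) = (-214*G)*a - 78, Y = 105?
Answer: 850840/21169 ≈ 40.193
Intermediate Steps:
V = 2942 (V = 56 + 2886 = 2942)
L(G, a) = -78 - 214*G*a (L(G, a) = -214*G*a - 78 = -78 - 214*G*a)
N = 850840 (N = (-78 - 214*(-38)*105) - 1*2942 = (-78 + 853860) - 2942 = 853782 - 2942 = 850840)
T = 21169 (T = 26961 - 5792 = 21169)
N/T = 850840/21169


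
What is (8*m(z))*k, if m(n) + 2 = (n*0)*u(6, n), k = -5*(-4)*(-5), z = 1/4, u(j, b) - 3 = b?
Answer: 1600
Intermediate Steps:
u(j, b) = 3 + b
z = 1/4 ≈ 0.25000
k = -100 (k = 20*(-5) = -100)
m(n) = -2 (m(n) = -2 + (n*0)*(3 + n) = -2 + 0*(3 + n) = -2 + 0 = -2)
(8*m(z))*k = (8*(-2))*(-100) = -16*(-100) = 1600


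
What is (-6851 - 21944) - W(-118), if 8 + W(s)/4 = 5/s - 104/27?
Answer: -45794645/1593 ≈ -28747.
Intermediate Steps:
W(s) = -1280/27 + 20/s (W(s) = -32 + 4*(5/s - 104/27) = -32 + 4*(-104/27 + 5/s) = -32 + (-416/27 + 20/s) = -1280/27 + 20/s)
(-6851 - 21944) - W(-118) = (-6851 - 21944) - (-1280/27 + 20/(-118)) = -28795 - (-1280/27 + 20*(-1/118)) = -28795 - (-1280/27 - 10/59) = -28795 - 1*(-75790/1593) = -28795 + 75790/1593 = -45794645/1593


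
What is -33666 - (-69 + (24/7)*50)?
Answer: -236379/7 ≈ -33768.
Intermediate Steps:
-33666 - (-69 + (24/7)*50) = -33666 - (-69 + 1200/7) = -33666 - 1*717/7 = -33666 - 717/7 = -236379/7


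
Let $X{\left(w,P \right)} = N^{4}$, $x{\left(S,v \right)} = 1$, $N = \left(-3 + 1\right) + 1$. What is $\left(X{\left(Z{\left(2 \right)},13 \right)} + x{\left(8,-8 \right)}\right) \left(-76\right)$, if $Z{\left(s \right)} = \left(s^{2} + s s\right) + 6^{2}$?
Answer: $-152$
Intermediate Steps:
$N = -1$ ($N = -2 + 1 = -1$)
$Z{\left(s \right)} = 36 + 2 s^{2}$ ($Z{\left(s \right)} = \left(s^{2} + s^{2}\right) + 36 = 2 s^{2} + 36 = 36 + 2 s^{2}$)
$X{\left(w,P \right)} = 1$ ($X{\left(w,P \right)} = \left(-1\right)^{4} = 1$)
$\left(X{\left(Z{\left(2 \right)},13 \right)} + x{\left(8,-8 \right)}\right) \left(-76\right) = \left(1 + 1\right) \left(-76\right) = 2 \left(-76\right) = -152$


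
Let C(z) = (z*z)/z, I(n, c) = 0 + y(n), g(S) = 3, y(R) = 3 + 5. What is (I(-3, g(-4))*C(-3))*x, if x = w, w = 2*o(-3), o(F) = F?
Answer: 144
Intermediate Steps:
y(R) = 8
w = -6 (w = 2*(-3) = -6)
I(n, c) = 8 (I(n, c) = 0 + 8 = 8)
C(z) = z (C(z) = z**2/z = z)
x = -6
(I(-3, g(-4))*C(-3))*x = (8*(-3))*(-6) = -24*(-6) = 144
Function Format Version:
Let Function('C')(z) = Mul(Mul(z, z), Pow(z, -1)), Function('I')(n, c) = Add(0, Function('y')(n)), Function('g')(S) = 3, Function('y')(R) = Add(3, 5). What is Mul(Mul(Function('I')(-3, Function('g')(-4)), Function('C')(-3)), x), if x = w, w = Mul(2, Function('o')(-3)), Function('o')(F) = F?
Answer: 144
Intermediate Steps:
Function('y')(R) = 8
w = -6 (w = Mul(2, -3) = -6)
Function('I')(n, c) = 8 (Function('I')(n, c) = Add(0, 8) = 8)
Function('C')(z) = z (Function('C')(z) = Mul(Pow(z, 2), Pow(z, -1)) = z)
x = -6
Mul(Mul(Function('I')(-3, Function('g')(-4)), Function('C')(-3)), x) = Mul(Mul(8, -3), -6) = Mul(-24, -6) = 144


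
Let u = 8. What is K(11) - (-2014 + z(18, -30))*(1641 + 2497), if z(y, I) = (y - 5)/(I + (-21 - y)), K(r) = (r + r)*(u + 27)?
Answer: 575148232/69 ≈ 8.3355e+6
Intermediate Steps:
K(r) = 70*r (K(r) = (r + r)*(8 + 27) = (2*r)*35 = 70*r)
z(y, I) = (-5 + y)/(-21 + I - y)
K(11) - (-2014 + z(18, -30))*(1641 + 2497) = 70*11 - (-2014 + (5 - 1*18)/(21 + 18 - 1*(-30)))*(1641 + 2497) = 770 - (-2014 + (5 - 18)/(21 + 18 + 30))*4138 = 770 - (-2014 - 13/69)*4138 = 770 - (-138979)*4138/69 = 770 - 1*(-575095102/69) = 770 + 575095102/69 = 575148232/69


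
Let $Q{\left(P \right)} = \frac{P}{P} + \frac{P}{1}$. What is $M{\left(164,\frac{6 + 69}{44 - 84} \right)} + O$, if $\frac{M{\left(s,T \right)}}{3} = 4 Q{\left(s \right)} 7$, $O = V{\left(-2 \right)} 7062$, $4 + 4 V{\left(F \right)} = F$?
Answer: $3267$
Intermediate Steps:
$V{\left(F \right)} = -1 + \frac{F}{4}$
$Q{\left(P \right)} = 1 + P$ ($Q{\left(P \right)} = 1 + P 1 = 1 + P$)
$O = -10593$ ($O = \left(-1 + \frac{1}{4} \left(-2\right)\right) 7062 = \left(-1 - \frac{1}{2}\right) 7062 = \left(- \frac{3}{2}\right) 7062 = -10593$)
$M{\left(s,T \right)} = 84 + 84 s$ ($M{\left(s,T \right)} = 3 \cdot 4 \left(1 + s\right) 7 = 3 \left(4 + 4 s\right) 7 = 3 \left(28 + 28 s\right) = 84 + 84 s$)
$M{\left(164,\frac{6 + 69}{44 - 84} \right)} + O = \left(84 + 84 \cdot 164\right) - 10593 = \left(84 + 13776\right) - 10593 = 13860 - 10593 = 3267$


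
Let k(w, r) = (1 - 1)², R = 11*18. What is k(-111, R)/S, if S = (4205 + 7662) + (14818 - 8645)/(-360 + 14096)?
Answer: 0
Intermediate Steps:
R = 198
k(w, r) = 0 (k(w, r) = 0² = 0)
S = 163011285/13736 (S = 11867 + 6173/13736 = 163011285/13736 ≈ 11867.)
k(-111, R)/S = 0/(163011285/13736) = 0*(13736/163011285) = 0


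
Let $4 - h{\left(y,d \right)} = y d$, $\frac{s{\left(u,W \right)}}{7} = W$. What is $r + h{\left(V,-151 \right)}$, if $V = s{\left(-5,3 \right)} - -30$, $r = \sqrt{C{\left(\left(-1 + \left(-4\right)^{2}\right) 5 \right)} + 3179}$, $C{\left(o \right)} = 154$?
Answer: $7705 + \sqrt{3333} \approx 7762.7$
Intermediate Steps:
$s{\left(u,W \right)} = 7 W$
$r = \sqrt{3333}$ ($r = \sqrt{154 + 3179} = \sqrt{3333} \approx 57.732$)
$V = 51$ ($V = 7 \cdot 3 - -30 = 21 + 30 = 51$)
$h{\left(y,d \right)} = 4 - d y$ ($h{\left(y,d \right)} = 4 - y d = 4 - d y$)
$r + h{\left(V,-151 \right)} = \sqrt{3333} - \left(-4 - 7701\right) = \sqrt{3333} + \left(4 + 7701\right) = \sqrt{3333} + 7705 = 7705 + \sqrt{3333}$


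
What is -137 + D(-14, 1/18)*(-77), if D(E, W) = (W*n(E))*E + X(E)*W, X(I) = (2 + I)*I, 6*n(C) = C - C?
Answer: -2567/3 ≈ -855.67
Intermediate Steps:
n(C) = 0 (n(C) = (C - C)/6 = (1/6)*0 = 0)
X(I) = I*(2 + I)
D(E, W) = E*W*(2 + E) (D(E, W) = (W*0)*E + (E*(2 + E))*W = 0*E + E*W*(2 + E) = 0 + E*W*(2 + E) = E*W*(2 + E))
-137 + D(-14, 1/18)*(-77) = -137 - 14*(2 - 14)/18*(-77) = -137 - 14*1/18*(-12)*(-77) = -137 + (28/3)*(-77) = -137 - 2156/3 = -2567/3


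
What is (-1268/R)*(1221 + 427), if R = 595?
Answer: -2089664/595 ≈ -3512.0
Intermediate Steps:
(-1268/R)*(1221 + 427) = (-1268/595)*(1221 + 427) = -1268*1/595*1648 = -1268/595*1648 = -2089664/595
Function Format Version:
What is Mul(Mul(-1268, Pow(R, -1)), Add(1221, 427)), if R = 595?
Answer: Rational(-2089664, 595) ≈ -3512.0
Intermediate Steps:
Mul(Mul(-1268, Pow(R, -1)), Add(1221, 427)) = Mul(Mul(-1268, Pow(595, -1)), Add(1221, 427)) = Mul(Mul(-1268, Rational(1, 595)), 1648) = Mul(Rational(-1268, 595), 1648) = Rational(-2089664, 595)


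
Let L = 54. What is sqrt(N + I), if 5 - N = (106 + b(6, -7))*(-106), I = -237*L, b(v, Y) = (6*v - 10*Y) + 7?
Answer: sqrt(10421) ≈ 102.08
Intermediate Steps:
b(v, Y) = 7 - 10*Y + 6*v (b(v, Y) = (-10*Y + 6*v) + 7 = 7 - 10*Y + 6*v)
I = -12798 (I = -237*54 = -12798)
N = 23219 (N = 5 - (106 + (7 - 10*(-7) + 6*6))*(-106) = 5 - (106 + (7 + 70 + 36))*(-106) = 5 - (106 + 113)*(-106) = 5 - 219*(-106) = 5 - 1*(-23214) = 5 + 23214 = 23219)
sqrt(N + I) = sqrt(23219 - 12798) = sqrt(10421)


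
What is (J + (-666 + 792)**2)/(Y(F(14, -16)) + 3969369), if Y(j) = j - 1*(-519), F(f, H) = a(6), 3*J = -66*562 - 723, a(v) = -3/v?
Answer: 6542/7939775 ≈ 0.00082395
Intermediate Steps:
J = -12605 (J = (-66*562 - 723)/3 = (-37092 - 723)/3 = (1/3)*(-37815) = -12605)
F(f, H) = -1/2 (F(f, H) = -3/6 = -3*1/6 = -1/2)
Y(j) = 519 + j (Y(j) = j + 519 = 519 + j)
(J + (-666 + 792)**2)/(Y(F(14, -16)) + 3969369) = (-12605 + (-666 + 792)**2)/((519 - 1/2) + 3969369) = (-12605 + 126**2)/(1037/2 + 3969369) = (-12605 + 15876)/(7939775/2) = 3271*(2/7939775) = 6542/7939775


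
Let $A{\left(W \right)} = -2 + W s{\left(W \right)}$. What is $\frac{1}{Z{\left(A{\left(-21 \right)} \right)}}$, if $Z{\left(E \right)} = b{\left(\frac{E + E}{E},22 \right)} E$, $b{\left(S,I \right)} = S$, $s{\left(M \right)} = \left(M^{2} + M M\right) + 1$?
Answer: $- \frac{1}{37090} \approx -2.6961 \cdot 10^{-5}$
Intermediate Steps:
$s{\left(M \right)} = 1 + 2 M^{2}$ ($s{\left(M \right)} = \left(M^{2} + M^{2}\right) + 1 = 2 M^{2} + 1 = 1 + 2 M^{2}$)
$A{\left(W \right)} = -2 + W \left(1 + 2 W^{2}\right)$
$Z{\left(E \right)} = 2 E$ ($Z{\left(E \right)} = \frac{E + E}{E} E = \frac{2 E}{E} E = 2 E$)
$\frac{1}{Z{\left(A{\left(-21 \right)} \right)}} = \frac{1}{2 \left(-2 - 21 + 2 \left(-21\right)^{3}\right)} = \frac{1}{2 \left(-2 - 21 + 2 \left(-9261\right)\right)} = \frac{1}{2 \left(-2 - 21 - 18522\right)} = \frac{1}{2 \left(-18545\right)} = \frac{1}{-37090} = - \frac{1}{37090}$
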